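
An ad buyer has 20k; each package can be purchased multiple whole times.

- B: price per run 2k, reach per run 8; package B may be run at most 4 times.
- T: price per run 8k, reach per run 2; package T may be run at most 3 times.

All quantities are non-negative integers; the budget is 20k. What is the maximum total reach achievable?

B has the best ratio (8/2); taking only B gives at most 4×8 = 32 (stopped by the supply cap of 4).
Mixing does better — 4×B and 1×T: price 16 ≤ 20, reach 4·8 + 1·2 = 34.

34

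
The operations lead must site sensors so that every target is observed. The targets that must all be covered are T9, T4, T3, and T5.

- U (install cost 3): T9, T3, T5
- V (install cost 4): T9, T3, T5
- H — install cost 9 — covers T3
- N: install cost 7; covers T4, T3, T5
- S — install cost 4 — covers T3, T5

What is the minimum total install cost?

10

Choose U and N: together they cover T9, T4, T3, T5 — every target.
Total install cost: 3 + 7 = 10.
No cover costs less than 10.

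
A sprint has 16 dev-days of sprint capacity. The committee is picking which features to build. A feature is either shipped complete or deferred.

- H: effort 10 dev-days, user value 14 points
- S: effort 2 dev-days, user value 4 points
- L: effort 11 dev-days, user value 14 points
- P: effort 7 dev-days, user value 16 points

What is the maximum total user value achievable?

20

S + L: effort 2 + 11 = 13 ≤ 16, user value 4 + 14 = 18.
H + S: effort 10 + 2 = 12 ≤ 16, user value 14 + 4 = 18.
S + P: effort 2 + 7 = 9 ≤ 16, user value 4 + 16 = 20.
Best is S and P with total user value 20.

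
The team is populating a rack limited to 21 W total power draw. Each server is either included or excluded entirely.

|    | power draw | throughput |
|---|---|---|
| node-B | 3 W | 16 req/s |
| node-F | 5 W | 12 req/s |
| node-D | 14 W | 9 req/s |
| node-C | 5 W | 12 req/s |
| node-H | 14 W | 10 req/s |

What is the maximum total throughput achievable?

40

Allowing fractional choices, the relaxed optimum would be about 45.7, but servers are indivisible.
node-B + node-C: power draw 3 + 5 = 8 ≤ 21, throughput 16 + 12 = 28.
node-B + node-F: power draw 3 + 5 = 8 ≤ 21, throughput 16 + 12 = 28.
node-B + node-F + node-C: power draw 3 + 5 + 5 = 13 ≤ 21, throughput 16 + 12 + 12 = 40.
Best is node-B, node-F, and node-C with total throughput 40.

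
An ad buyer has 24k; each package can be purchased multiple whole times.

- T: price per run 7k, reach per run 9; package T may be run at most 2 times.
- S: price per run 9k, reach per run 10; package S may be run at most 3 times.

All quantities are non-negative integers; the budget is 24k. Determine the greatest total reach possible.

28

Take 2×T and 1×S: price 23 ≤ 24, reach 2·9 + 1·10 = 28.
T has the best ratio (9/7) and is taken to its limit of 2; remaining capacity is filled optimally with the others.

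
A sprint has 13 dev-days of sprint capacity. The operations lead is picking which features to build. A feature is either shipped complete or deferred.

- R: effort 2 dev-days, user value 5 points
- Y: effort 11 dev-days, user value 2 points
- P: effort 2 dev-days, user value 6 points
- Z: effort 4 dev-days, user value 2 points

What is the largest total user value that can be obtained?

Take R, P, and Z: effort 2 + 2 + 4 = 8 ≤ 13, user value 5 + 6 + 2 = 13.
No other feasible combination does better.

13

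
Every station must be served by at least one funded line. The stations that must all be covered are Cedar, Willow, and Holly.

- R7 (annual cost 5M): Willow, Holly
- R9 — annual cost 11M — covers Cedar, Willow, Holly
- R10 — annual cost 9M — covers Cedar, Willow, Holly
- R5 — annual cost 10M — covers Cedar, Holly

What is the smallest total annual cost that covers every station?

9

This is a weighted set-cover instance.
The greedy cost-per-new-station heuristic would pick R7 and R10 for 14, but a cheaper cover exists.
R10 alone covers Cedar, Willow, Holly — every station.
Total annual cost: 9.
No cover costs less than 9.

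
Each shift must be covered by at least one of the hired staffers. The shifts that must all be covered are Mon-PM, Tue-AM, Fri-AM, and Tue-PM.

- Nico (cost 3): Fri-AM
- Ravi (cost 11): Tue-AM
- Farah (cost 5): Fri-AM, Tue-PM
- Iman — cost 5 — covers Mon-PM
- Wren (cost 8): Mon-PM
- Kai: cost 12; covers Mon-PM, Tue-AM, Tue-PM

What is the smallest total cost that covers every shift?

The greedy cost-per-new-shift heuristic would pick Farah, Iman, and Ravi for 21, but a cheaper cover exists.
Choose Nico and Kai: together they cover Mon-PM, Tue-AM, Fri-AM, Tue-PM — every shift.
Total cost: 3 + 12 = 15.
No cover costs less than 15.

15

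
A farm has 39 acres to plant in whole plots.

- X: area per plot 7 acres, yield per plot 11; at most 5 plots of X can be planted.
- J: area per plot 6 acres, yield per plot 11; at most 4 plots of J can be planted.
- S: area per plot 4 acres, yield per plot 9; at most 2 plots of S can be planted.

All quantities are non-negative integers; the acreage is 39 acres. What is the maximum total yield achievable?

This is a bounded integer knapsack.
2×X and 4×J: area 38 ≤ 39, yield 2·11 + 4·11 = 66.
1×X, 4×J, and 2×S: area 39 ≤ 39, yield 1·11 + 4·11 + 2·9 = 73.
Best is 73.

73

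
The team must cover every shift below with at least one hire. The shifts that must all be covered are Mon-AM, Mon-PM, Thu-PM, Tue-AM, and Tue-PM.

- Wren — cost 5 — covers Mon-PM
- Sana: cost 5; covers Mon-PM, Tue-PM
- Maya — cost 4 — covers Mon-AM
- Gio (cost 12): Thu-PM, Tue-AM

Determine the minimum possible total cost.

21

Choose Sana, Maya, and Gio: together they cover Mon-AM, Mon-PM, Thu-PM, Tue-AM, Tue-PM — every shift.
Total cost: 5 + 4 + 12 = 21.
No cover costs less than 21.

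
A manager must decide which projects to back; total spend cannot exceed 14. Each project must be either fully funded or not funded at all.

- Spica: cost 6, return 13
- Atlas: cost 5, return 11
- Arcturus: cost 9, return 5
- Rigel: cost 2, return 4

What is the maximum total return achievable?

28

Take Spica, Atlas, and Rigel: cost 6 + 5 + 2 = 13 ≤ 14, return 13 + 11 + 4 = 28.
No other feasible combination does better.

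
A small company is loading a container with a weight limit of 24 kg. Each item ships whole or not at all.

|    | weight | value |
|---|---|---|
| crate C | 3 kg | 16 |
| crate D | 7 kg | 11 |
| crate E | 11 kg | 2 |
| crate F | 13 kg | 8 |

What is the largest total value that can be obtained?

35

crate C + crate D + crate E: weight 3 + 7 + 11 = 21 ≤ 24, value 16 + 11 + 2 = 29.
crate C + crate D + crate F: weight 3 + 7 + 13 = 23 ≤ 24, value 16 + 11 + 8 = 35.
crate C + crate D: weight 3 + 7 = 10 ≤ 24, value 16 + 11 = 27.
Best is crate C, crate D, and crate F with total value 35.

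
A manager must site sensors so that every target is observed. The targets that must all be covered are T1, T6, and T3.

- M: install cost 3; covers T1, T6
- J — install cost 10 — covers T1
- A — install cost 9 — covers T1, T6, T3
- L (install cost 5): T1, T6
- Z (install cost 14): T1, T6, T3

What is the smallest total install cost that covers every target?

This is a weighted set-cover instance.
A alone covers T1, T6, T3 — every target.
Total install cost: 9.

9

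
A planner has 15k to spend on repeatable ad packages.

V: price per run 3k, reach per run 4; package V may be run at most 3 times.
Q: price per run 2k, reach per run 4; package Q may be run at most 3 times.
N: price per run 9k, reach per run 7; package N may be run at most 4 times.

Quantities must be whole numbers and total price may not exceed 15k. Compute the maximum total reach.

24

This is a bounded integer knapsack.
Take 3×V and 3×Q: price 15 ≤ 15, reach 3·4 + 3·4 = 24.
Q has the best ratio (4/2) and is taken to its limit of 3; remaining capacity is filled optimally with the others.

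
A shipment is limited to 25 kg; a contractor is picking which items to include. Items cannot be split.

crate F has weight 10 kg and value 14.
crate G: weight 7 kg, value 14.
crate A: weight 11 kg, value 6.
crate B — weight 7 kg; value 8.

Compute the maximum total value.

36

crate F + crate G + crate B: weight 10 + 7 + 7 = 24 ≤ 25, value 14 + 14 + 8 = 36.
crate F + crate G: weight 10 + 7 = 17 ≤ 25, value 14 + 14 = 28.
Best is crate F, crate G, and crate B with total value 36.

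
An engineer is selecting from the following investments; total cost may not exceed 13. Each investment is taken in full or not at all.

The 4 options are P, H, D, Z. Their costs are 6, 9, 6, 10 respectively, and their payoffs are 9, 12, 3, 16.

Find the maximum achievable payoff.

Allowing fractional choices, the relaxed optimum would be about 20.5, but investments are indivisible.
H: cost 9 ≤ 13, payoff 12.
Z: cost 10 ≤ 13, payoff 16.
P + D: cost 6 + 6 = 12 ≤ 13, payoff 9 + 3 = 12.
Best is Z with total payoff 16.

16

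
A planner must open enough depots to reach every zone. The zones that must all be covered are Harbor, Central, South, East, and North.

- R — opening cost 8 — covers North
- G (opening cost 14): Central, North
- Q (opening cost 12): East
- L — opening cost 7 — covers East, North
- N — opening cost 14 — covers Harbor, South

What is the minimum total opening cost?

35

Choose G, L, and N: together they cover Harbor, Central, South, East, North — every zone.
Total opening cost: 14 + 7 + 14 = 35.
No cover costs less than 35.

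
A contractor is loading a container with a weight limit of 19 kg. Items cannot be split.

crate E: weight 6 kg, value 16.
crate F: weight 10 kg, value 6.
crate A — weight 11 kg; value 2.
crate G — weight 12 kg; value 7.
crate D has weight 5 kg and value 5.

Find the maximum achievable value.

23

crate E + crate F: weight 6 + 10 = 16 ≤ 19, value 16 + 6 = 22.
crate E + crate G: weight 6 + 12 = 18 ≤ 19, value 16 + 7 = 23.
crate E + crate D: weight 6 + 5 = 11 ≤ 19, value 16 + 5 = 21.
Best is crate E and crate G with total value 23.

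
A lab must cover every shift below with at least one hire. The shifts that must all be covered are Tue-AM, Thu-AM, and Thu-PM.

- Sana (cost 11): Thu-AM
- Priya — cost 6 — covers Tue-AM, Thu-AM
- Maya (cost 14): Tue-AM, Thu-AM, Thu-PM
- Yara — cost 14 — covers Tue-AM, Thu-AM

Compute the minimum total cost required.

The greedy cost-per-new-shift heuristic would pick Priya and Maya for 20, but a cheaper cover exists.
Maya alone covers Tue-AM, Thu-AM, Thu-PM — every shift.
Total cost: 14.
No cover costs less than 14.

14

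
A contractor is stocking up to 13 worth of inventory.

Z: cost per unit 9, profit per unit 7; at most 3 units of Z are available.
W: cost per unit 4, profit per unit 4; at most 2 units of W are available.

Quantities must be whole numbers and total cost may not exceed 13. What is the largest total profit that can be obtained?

11

Take 1×Z and 1×W: cost 13 ≤ 13, profit 1·7 + 1·4 = 11.
No other integer combination yields more.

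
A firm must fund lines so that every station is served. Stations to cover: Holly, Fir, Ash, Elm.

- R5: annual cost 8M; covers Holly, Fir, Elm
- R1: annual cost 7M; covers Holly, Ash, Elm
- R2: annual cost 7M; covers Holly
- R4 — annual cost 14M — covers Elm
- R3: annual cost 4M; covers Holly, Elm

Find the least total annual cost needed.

Choose R5 and R1: together they cover Holly, Fir, Ash, Elm — every station.
Total annual cost: 8 + 7 = 15.

15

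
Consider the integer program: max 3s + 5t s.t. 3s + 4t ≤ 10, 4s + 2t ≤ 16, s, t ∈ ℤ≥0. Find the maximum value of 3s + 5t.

11

(s,t)=(2,1): 3·2+4·1=10≤10, 4·2+2·1=10≤16, objective 11.
(s,t)=(0,2): 3·0+4·2=8≤10, 4·0+2·2=4≤16, objective 10.
(s,t)=(3,0): 3·3+4·0=9≤10, 4·3+2·0=12≤16, objective 9.
(s,t)=(1,1): 3·1+4·1=7≤10, 4·1+2·1=6≤16, objective 8.
The best lattice point is (2,1), giving 11.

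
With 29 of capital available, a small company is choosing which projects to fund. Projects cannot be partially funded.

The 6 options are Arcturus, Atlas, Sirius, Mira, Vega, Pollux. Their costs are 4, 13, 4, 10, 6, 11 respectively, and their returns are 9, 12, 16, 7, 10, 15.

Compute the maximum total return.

Treat it as a binary knapsack problem.
Arcturus + Atlas + Sirius + Vega: cost 4 + 13 + 4 + 6 = 27 ≤ 29, return 9 + 12 + 16 + 10 = 47.
Arcturus + Sirius + Vega + Pollux: cost 4 + 4 + 6 + 11 = 25 ≤ 29, return 9 + 16 + 10 + 15 = 50.
Arcturus + Sirius + Mira + Pollux: cost 4 + 4 + 10 + 11 = 29 ≤ 29, return 9 + 16 + 7 + 15 = 47.
Best is Arcturus, Sirius, Vega, and Pollux with total return 50.

50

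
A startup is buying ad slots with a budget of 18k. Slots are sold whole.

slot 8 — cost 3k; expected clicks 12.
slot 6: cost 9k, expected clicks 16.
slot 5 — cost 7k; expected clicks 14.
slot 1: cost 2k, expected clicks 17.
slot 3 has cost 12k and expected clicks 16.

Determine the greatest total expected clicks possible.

Take slot 6, slot 5, and slot 1: cost 9 + 7 + 2 = 18 ≤ 18, expected clicks 16 + 14 + 17 = 47.
No other feasible combination does better.

47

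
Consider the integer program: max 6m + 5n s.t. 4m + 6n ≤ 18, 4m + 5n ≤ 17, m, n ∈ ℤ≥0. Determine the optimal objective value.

24

Relaxing integrality, the LP optimum is 25.50 at (m,n) = (4.25, 0), which is not an integer point.
(m,n)=(4,0): 4·4+6·0=16≤18, 4·4+5·0=16≤17, objective 24.
(m,n)=(3,1): 4·3+6·1=18≤18, 4·3+5·1=17≤17, objective 23.
(m,n)=(3,0): 4·3+6·0=12≤18, 4·3+5·0=12≤17, objective 18.
The best lattice point is (4,0), giving 24.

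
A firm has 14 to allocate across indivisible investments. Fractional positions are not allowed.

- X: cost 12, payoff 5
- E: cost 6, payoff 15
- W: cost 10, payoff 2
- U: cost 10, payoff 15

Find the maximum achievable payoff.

Allowing fractional choices, the relaxed optimum would be about 27.0, but investments are indivisible.
U: cost 10 ≤ 14, payoff 15.
E: cost 6 ≤ 14, payoff 15.
The maximum payoff is 15; one optimal choice is E.

15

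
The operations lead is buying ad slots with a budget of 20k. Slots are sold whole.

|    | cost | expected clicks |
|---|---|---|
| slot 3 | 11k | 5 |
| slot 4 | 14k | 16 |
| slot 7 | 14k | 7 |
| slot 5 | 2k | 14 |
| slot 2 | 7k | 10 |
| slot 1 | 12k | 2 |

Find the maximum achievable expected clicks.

30

slot 4 + slot 5: cost 14 + 2 = 16 ≤ 20, expected clicks 16 + 14 = 30.
slot 5 + slot 2: cost 2 + 7 = 9 ≤ 20, expected clicks 14 + 10 = 24.
slot 3 + slot 5 + slot 2: cost 11 + 2 + 7 = 20 ≤ 20, expected clicks 5 + 14 + 10 = 29.
Best is slot 4 and slot 5 with total expected clicks 30.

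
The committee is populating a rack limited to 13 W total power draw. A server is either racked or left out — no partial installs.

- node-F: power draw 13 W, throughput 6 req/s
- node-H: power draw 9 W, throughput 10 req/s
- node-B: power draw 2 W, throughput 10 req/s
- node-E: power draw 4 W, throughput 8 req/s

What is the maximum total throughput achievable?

20

node-H + node-E: power draw 9 + 4 = 13 ≤ 13, throughput 10 + 8 = 18.
node-B + node-E: power draw 2 + 4 = 6 ≤ 13, throughput 10 + 8 = 18.
node-H + node-B: power draw 9 + 2 = 11 ≤ 13, throughput 10 + 10 = 20.
Best is node-H and node-B with total throughput 20.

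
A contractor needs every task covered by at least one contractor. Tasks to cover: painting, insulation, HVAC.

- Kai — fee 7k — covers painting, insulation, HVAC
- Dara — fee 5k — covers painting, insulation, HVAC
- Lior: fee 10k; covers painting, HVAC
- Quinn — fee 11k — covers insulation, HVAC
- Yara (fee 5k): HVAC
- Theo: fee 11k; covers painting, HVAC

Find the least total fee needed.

5

Dara alone covers painting, insulation, HVAC — every task.
Total fee: 5.
No cover costs less than 5.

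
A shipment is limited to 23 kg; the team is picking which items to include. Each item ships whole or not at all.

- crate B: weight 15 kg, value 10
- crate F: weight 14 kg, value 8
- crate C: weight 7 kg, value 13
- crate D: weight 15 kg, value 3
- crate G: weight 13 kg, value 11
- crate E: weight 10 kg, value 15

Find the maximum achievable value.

28

Allowing fractional choices, the relaxed optimum would be about 33.1, but items are indivisible.
crate C + crate G: weight 7 + 13 = 20 ≤ 23, value 13 + 11 = 24.
crate C + crate E: weight 7 + 10 = 17 ≤ 23, value 13 + 15 = 28.
crate G + crate E: weight 13 + 10 = 23 ≤ 23, value 11 + 15 = 26.
Best is crate C and crate E with total value 28.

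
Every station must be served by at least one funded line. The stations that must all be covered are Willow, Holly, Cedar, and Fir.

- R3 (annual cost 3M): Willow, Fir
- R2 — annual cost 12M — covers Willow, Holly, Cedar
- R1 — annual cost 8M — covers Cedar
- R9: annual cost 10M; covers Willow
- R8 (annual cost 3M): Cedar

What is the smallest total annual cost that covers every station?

15

Choose R3 and R2: together they cover Willow, Holly, Cedar, Fir — every station.
Total annual cost: 3 + 12 = 15.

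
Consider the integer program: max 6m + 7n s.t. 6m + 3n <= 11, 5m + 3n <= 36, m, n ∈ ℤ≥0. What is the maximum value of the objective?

21

(m,n)=(0,3) is feasible, giving 21.
(m,n)=(0,2) is feasible, giving 14.
Maximum is 21 at (m,n)=(0,3).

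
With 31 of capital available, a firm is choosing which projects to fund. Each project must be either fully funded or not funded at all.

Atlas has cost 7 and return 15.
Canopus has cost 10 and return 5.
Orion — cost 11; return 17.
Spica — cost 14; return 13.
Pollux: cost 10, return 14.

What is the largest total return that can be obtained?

Take Atlas, Orion, and Pollux: cost 7 + 11 + 10 = 28 ≤ 31, return 15 + 17 + 14 = 46.
No other feasible combination does better.

46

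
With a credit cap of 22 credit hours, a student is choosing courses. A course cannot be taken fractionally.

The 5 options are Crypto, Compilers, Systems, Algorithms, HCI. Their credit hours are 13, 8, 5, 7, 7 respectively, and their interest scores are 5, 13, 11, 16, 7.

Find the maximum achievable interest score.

40

Compilers + Algorithms + HCI: credit hours 8 + 7 + 7 = 22 ≤ 22, interest score 13 + 16 + 7 = 36.
Compilers + Systems + Algorithms: credit hours 8 + 5 + 7 = 20 ≤ 22, interest score 13 + 11 + 16 = 40.
Systems + Algorithms + HCI: credit hours 5 + 7 + 7 = 19 ≤ 22, interest score 11 + 16 + 7 = 34.
Best is Compilers, Systems, and Algorithms with total interest score 40.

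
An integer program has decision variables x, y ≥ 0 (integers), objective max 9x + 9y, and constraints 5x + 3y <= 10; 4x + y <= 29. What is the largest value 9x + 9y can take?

The continuous relaxation peaks at (0, 3.33) with value 30.00; rounding to a feasible lattice point costs some objective.
(x,y)=(0,3) is feasible, giving 27.
(x,y)=(0,2) is feasible, giving 18.
The best lattice point is (0,3), giving 27.

27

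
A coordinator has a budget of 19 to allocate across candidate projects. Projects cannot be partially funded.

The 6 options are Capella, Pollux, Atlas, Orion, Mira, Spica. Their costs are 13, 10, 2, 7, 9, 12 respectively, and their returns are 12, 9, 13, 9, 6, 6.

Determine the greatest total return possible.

31

Allowing fractional choices, the relaxed optimum would be about 31.2, but projects are indivisible.
Pollux + Atlas + Orion: cost 10 + 2 + 7 = 19 ≤ 19, return 9 + 13 + 9 = 31.
Atlas + Orion + Mira: cost 2 + 7 + 9 = 18 ≤ 19, return 13 + 9 + 6 = 28.
Capella + Atlas: cost 13 + 2 = 15 ≤ 19, return 12 + 13 = 25.
Best is Pollux, Atlas, and Orion with total return 31.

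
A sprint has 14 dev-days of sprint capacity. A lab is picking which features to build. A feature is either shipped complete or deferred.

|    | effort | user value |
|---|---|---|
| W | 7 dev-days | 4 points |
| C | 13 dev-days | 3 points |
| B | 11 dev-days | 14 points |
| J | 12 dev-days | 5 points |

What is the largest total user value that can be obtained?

Allowing fractional choices, the relaxed optimum would be about 15.7, but features are indivisible.
W: effort 7 ≤ 14, user value 4.
J: effort 12 ≤ 14, user value 5.
B: effort 11 ≤ 14, user value 14.
Best is B with total user value 14.

14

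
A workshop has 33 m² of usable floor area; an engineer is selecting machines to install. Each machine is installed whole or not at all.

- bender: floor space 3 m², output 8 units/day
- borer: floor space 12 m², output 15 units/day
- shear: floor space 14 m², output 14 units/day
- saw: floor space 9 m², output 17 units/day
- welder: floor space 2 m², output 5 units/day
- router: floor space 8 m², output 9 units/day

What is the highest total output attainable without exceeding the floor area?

49

Allowing fractional choices, the relaxed optimum would be about 52.9, but machines are indivisible.
bender + borer + saw + welder: floor space 3 + 12 + 9 + 2 = 26 ≤ 33, output 8 + 15 + 17 + 5 = 45.
borer + saw + welder + router: floor space 12 + 9 + 2 + 8 = 31 ≤ 33, output 15 + 17 + 5 + 9 = 46.
bender + borer + saw + router: floor space 3 + 12 + 9 + 8 = 32 ≤ 33, output 8 + 15 + 17 + 9 = 49.
Best is bender, borer, saw, and router with total output 49.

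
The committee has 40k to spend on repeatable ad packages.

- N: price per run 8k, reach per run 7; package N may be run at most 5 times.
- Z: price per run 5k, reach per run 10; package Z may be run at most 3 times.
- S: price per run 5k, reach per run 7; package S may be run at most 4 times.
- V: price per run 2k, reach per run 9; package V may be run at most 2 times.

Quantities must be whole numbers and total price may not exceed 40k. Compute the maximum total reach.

76

V has the best ratio (9/2); taking only V gives at most 2×9 = 18 (stopped by the supply cap of 2).
Mixing does better — 3×Z, 4×S, and 2×V: price 39 ≤ 40, reach 3·10 + 4·7 + 2·9 = 76.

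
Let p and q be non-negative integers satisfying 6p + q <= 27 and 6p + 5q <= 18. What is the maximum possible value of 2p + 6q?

Relaxing integrality, the LP optimum is 21.60 at (p,q) = (0, 3.6), which is not an integer point.
(p,q)=(0,3): 6·0+1·3=3≤27, 6·0+5·3=15≤18, objective 18.
(p,q)=(1,2): 6·1+1·2=8≤27, 6·1+5·2=16≤18, objective 14.
(p,q)=(0,2): 6·0+1·2=2≤27, 6·0+5·2=10≤18, objective 12.
Maximum is 18 at (p,q)=(0,3).

18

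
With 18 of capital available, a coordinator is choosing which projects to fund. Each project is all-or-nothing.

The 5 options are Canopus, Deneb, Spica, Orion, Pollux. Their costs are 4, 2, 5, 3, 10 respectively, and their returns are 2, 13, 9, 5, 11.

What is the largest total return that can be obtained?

Allowing fractional choices, the relaxed optimum would be about 35.8, but projects are indivisible.
Deneb + Spica + Pollux: cost 2 + 5 + 10 = 17 ≤ 18, return 13 + 9 + 11 = 33.
Deneb + Orion + Pollux: cost 2 + 3 + 10 = 15 ≤ 18, return 13 + 5 + 11 = 29.
Canopus + Deneb + Spica + Orion: cost 4 + 2 + 5 + 3 = 14 ≤ 18, return 2 + 13 + 9 + 5 = 29.
Best is Deneb, Spica, and Pollux with total return 33.

33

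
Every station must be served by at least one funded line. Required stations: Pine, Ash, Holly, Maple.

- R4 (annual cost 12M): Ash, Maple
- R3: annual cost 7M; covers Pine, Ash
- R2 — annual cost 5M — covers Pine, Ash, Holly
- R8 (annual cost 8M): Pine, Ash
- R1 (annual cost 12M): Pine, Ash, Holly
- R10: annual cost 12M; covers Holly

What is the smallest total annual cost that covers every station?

This is a weighted set-cover instance.
Choose R4 and R2: together they cover Pine, Ash, Holly, Maple — every station.
Total annual cost: 12 + 5 = 17.
No cover costs less than 17.

17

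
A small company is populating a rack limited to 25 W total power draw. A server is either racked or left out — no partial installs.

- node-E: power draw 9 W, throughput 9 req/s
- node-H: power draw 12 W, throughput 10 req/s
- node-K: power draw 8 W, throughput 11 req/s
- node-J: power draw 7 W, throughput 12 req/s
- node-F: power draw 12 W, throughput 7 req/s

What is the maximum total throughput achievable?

Take node-E, node-K, and node-J: power draw 9 + 8 + 7 = 24 ≤ 25, throughput 9 + 11 + 12 = 32.
No other feasible combination does better.

32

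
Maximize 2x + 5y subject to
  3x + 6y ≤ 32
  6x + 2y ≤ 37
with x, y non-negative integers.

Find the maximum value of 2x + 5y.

Relaxing integrality, the LP optimum is 26.67 at (x,y) = (0, 5.33), which is not an integer point.
(x,y)=(0,5): 3·0+6·5=30≤32, 6·0+2·5=10≤37, objective 25.
(x,y)=(1,4): 3·1+6·4=27≤32, 6·1+2·4=14≤37, objective 22.
(x,y)=(0,4): 3·0+6·4=24≤32, 6·0+2·4=8≤37, objective 20.
No feasible integer point exceeds 25.

25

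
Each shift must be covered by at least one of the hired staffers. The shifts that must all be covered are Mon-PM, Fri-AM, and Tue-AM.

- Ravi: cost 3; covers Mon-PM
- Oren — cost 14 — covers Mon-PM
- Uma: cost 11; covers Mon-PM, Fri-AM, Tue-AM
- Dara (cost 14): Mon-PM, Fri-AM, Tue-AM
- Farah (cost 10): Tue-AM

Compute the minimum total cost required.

This is an integer covering problem.
The greedy cost-per-new-shift heuristic would pick Ravi and Uma for 14, but a cheaper cover exists.
Uma alone covers Mon-PM, Fri-AM, Tue-AM — every shift.
Total cost: 11.
No cover costs less than 11.

11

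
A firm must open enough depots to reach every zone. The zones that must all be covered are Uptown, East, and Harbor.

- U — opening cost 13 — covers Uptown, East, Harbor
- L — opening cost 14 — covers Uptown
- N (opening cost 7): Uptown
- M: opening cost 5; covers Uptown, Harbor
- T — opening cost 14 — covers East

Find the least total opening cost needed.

13

U alone covers Uptown, East, Harbor — every zone.
Total opening cost: 13.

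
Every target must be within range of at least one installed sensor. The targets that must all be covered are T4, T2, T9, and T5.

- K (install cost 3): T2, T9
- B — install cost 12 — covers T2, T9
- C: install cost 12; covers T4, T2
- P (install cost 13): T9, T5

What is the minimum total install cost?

The greedy cost-per-new-target heuristic would pick K, C, and P for 28, but a cheaper cover exists.
Choose C and P: together they cover T4, T2, T9, T5 — every target.
Total install cost: 12 + 13 = 25.
No cover costs less than 25.

25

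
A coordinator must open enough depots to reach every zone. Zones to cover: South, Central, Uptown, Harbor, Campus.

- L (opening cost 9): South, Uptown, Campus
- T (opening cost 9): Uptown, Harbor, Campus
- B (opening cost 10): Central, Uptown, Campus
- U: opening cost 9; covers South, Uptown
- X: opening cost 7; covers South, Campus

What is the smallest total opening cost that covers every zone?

26

This is an integer covering problem.
The greedy cost-per-new-zone heuristic would pick L, T, and B for 28, but a cheaper cover exists.
Choose T, B, and X: together they cover South, Central, Uptown, Harbor, Campus — every zone.
Total opening cost: 9 + 10 + 7 = 26.
No cover costs less than 26.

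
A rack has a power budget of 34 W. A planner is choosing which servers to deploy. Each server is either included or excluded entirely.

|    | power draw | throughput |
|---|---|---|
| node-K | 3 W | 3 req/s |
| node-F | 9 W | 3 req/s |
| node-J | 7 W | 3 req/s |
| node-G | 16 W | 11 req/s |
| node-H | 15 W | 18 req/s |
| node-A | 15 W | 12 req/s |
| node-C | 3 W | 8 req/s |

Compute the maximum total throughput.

38

Allowing fractional choices, the relaxed optimum would be about 39.4, but servers are indivisible.
node-G + node-H + node-C: power draw 16 + 15 + 3 = 34 ≤ 34, throughput 11 + 18 + 8 = 37.
node-H + node-A + node-C: power draw 15 + 15 + 3 = 33 ≤ 34, throughput 18 + 12 + 8 = 38.
Best is node-H, node-A, and node-C with total throughput 38.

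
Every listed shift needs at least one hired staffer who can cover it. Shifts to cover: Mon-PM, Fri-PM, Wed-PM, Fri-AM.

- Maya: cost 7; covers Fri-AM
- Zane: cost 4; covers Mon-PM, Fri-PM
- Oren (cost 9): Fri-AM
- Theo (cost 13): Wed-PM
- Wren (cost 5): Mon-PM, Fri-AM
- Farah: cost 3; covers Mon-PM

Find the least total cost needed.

Choose Zane, Theo, and Wren: together they cover Mon-PM, Fri-PM, Wed-PM, Fri-AM — every shift.
Total cost: 4 + 13 + 5 = 22.
No cover costs less than 22.

22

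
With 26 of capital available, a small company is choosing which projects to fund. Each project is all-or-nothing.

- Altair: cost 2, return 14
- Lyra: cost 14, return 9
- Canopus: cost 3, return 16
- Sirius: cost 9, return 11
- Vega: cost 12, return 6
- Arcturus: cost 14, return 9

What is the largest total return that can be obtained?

47

Take Altair, Canopus, Sirius, and Vega: cost 2 + 3 + 9 + 12 = 26 ≤ 26, return 14 + 16 + 11 + 6 = 47.
No other feasible combination does better.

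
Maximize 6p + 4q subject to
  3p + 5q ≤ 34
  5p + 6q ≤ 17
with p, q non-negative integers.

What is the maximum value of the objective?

18

(p,q)=(3,0): 3·3+5·0=9≤34, 5·3+6·0=15≤17, objective 18.
(p,q)=(2,1): 3·2+5·1=11≤34, 5·2+6·1=16≤17, objective 16.
(p,q)=(2,0): 3·2+5·0=6≤34, 5·2+6·0=10≤17, objective 12.
No feasible integer point exceeds 18.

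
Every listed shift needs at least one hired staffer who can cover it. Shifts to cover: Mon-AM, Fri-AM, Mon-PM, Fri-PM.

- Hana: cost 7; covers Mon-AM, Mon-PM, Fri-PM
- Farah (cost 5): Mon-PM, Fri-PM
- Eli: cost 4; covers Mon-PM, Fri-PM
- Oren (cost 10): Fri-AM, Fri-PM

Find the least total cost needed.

The greedy cost-per-new-shift heuristic would pick Eli, Hana, and Oren for 21, but a cheaper cover exists.
Choose Hana and Oren: together they cover Mon-AM, Fri-AM, Mon-PM, Fri-PM — every shift.
Total cost: 7 + 10 = 17.
No cover costs less than 17.

17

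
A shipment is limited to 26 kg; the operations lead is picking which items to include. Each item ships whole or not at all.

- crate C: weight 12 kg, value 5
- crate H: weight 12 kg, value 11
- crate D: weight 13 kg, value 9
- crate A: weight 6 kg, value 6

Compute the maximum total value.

Take crate H and crate D: weight 12 + 13 = 25 ≤ 26, value 11 + 9 = 20.
No other feasible combination does better.

20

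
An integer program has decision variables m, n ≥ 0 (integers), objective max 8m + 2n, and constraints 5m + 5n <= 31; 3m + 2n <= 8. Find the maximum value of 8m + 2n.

18

Relaxing integrality, the LP optimum is 21.33 at (m,n) = (2.67, 0), which is not an integer point.
(m,n)=(2,1): 5·2+5·1=15≤31, 3·2+2·1=8≤8, objective 18.
(m,n)=(2,0): 5·2+5·0=10≤31, 3·2+2·0=6≤8, objective 16.
(m,n)=(1,2): 5·1+5·2=15≤31, 3·1+2·2=7≤8, objective 12.
(m,n)=(1,1): 5·1+5·1=10≤31, 3·1+2·1=5≤8, objective 10.
The best lattice point is (2,1), giving 18.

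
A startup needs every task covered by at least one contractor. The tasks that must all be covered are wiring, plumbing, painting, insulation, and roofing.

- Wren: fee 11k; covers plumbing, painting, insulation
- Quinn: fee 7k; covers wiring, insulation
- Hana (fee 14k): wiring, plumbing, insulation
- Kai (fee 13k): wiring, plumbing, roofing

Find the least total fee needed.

24

The greedy cost-per-new-task heuristic would pick Quinn, Wren, and Kai for 31, but a cheaper cover exists.
Choose Wren and Kai: together they cover wiring, plumbing, painting, insulation, roofing — every task.
Total fee: 11 + 13 = 24.
No cover costs less than 24.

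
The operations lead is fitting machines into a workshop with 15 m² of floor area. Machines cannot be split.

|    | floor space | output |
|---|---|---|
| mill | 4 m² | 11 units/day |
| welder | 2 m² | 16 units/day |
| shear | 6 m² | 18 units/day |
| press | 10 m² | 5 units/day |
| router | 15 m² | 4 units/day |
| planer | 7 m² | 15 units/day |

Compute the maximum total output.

Take welder, shear, and planer: floor space 2 + 6 + 7 = 15 ≤ 15, output 16 + 18 + 15 = 49.
No other feasible combination does better.

49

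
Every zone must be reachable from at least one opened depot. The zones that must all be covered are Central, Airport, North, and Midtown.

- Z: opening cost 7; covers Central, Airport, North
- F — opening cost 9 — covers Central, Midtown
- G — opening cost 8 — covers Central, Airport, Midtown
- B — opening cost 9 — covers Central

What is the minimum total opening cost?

Choose Z and G: together they cover Central, Airport, North, Midtown — every zone.
Total opening cost: 7 + 8 = 15.
No cover costs less than 15.

15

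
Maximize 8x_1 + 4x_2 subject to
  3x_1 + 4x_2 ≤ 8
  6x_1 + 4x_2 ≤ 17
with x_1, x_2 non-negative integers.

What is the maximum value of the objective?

The continuous relaxation peaks at (2.67, 0) with value 21.33; rounding to a feasible lattice point costs some objective.
(x_1,x_2)=(2,0): 3·2+4·0=6≤8, 6·2+4·0=12≤17, objective 16.
(x_1,x_2)=(1,1): 3·1+4·1=7≤8, 6·1+4·1=10≤17, objective 12.
(x_1,x_2)=(1,0): 3·1+4·0=3≤8, 6·1+4·0=6≤17, objective 8.
The best lattice point is (2,0), giving 16.

16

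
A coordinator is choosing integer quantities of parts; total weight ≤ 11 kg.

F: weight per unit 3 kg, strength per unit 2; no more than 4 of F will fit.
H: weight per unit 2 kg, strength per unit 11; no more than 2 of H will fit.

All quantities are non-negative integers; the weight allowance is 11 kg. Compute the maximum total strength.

Take 2×F and 2×H: weight 10 ≤ 11, strength 2·2 + 2·11 = 26.
H has the best ratio (11/2) and is taken to its limit of 2; remaining capacity is filled optimally with the others.

26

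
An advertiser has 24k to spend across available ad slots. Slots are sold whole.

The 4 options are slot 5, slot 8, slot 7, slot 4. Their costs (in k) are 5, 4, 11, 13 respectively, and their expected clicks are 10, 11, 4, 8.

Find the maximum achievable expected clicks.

Allowing fractional choices, the relaxed optimum would be about 29.7, but ad slots are indivisible.
slot 5 + slot 8 + slot 7: cost 5 + 4 + 11 = 20 ≤ 24, expected clicks 10 + 11 + 4 = 25.
slot 5 + slot 8 + slot 4: cost 5 + 4 + 13 = 22 ≤ 24, expected clicks 10 + 11 + 8 = 29.
Best is slot 5, slot 8, and slot 4 with total expected clicks 29.

29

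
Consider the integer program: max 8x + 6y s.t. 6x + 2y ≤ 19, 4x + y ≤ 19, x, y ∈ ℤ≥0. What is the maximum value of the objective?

Relaxing integrality, the LP optimum is 57.00 at (x,y) = (0, 9.5), which is not an integer point.
(x,y)=(0,9): 6·0+2·9=18≤19, 4·0+1·9=9≤19, objective 54.
(x,y)=(0,8): 6·0+2·8=16≤19, 4·0+1·8=8≤19, objective 48.
No feasible integer point exceeds 54.

54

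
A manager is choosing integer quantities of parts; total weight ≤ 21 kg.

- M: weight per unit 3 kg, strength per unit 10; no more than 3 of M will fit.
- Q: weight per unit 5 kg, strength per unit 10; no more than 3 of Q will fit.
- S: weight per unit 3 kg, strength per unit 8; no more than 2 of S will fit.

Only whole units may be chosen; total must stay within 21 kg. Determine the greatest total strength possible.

This is a bounded integer knapsack.
Take 3×M, 1×Q, and 2×S: weight 20 ≤ 21, strength 3·10 + 1·10 + 2·8 = 56.
M has the best ratio (10/3) and is taken to its limit of 3; remaining capacity is filled optimally with the others.

56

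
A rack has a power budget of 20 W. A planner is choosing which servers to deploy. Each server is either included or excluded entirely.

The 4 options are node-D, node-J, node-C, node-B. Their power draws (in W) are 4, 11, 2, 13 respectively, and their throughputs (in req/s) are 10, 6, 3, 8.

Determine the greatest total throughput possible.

Allowing fractional choices, the relaxed optimum would be about 21.5, but servers are indivisible.
node-D + node-C + node-B: power draw 4 + 2 + 13 = 19 ≤ 20, throughput 10 + 3 + 8 = 21.
node-D + node-J + node-C: power draw 4 + 11 + 2 = 17 ≤ 20, throughput 10 + 6 + 3 = 19.
node-D + node-B: power draw 4 + 13 = 17 ≤ 20, throughput 10 + 8 = 18.
Best is node-D, node-C, and node-B with total throughput 21.

21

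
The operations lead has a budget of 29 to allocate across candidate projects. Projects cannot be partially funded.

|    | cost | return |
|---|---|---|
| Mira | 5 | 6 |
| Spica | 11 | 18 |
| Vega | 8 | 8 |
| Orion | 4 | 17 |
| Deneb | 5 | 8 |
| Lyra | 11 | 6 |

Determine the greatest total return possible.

Treat it as a binary knapsack problem.
Take Spica, Vega, Orion, and Deneb: cost 11 + 8 + 4 + 5 = 28 ≤ 29, return 18 + 8 + 17 + 8 = 51.
No other feasible combination does better.

51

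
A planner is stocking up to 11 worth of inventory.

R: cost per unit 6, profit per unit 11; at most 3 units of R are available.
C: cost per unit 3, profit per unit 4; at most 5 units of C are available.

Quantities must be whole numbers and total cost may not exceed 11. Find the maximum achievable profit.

This is a bounded integer knapsack.
R has the best ratio (11/6); taking only R gives at most 1×11 = 11 (stopped by the cost limit).
Mixing does better — 1×R and 1×C: cost 9 ≤ 11, profit 1·11 + 1·4 = 15.

15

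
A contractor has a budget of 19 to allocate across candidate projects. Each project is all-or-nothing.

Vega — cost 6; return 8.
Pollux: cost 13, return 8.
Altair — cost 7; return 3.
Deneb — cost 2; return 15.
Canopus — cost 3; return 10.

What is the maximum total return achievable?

36

Take Vega, Altair, Deneb, and Canopus: cost 6 + 7 + 2 + 3 = 18 ≤ 19, return 8 + 3 + 15 + 10 = 36.
No other feasible combination does better.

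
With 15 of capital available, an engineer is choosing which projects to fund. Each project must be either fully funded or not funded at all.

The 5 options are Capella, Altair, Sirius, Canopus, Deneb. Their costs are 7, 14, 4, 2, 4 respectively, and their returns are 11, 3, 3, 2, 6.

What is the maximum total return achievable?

20

Allowing fractional choices, the relaxed optimum would be about 20.5, but projects are indivisible.
Capella + Sirius + Deneb: cost 7 + 4 + 4 = 15 ≤ 15, return 11 + 3 + 6 = 20.
Capella + Deneb: cost 7 + 4 = 11 ≤ 15, return 11 + 6 = 17.
Capella + Canopus + Deneb: cost 7 + 2 + 4 = 13 ≤ 15, return 11 + 2 + 6 = 19.
Best is Capella, Sirius, and Deneb with total return 20.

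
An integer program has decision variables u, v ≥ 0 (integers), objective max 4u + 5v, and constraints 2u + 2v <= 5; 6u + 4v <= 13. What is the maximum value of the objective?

The continuous relaxation peaks at (0, 2.5) with value 12.50; rounding to a feasible lattice point costs some objective.
(u,v)=(0,2): 2·0+2·2=4≤5, 6·0+4·2=8≤13, objective 10.
(u,v)=(1,1): 2·1+2·1=4≤5, 6·1+4·1=10≤13, objective 9.
(u,v)=(0,1): 2·0+2·1=2≤5, 6·0+4·1=4≤13, objective 5.
No feasible integer point exceeds 10.

10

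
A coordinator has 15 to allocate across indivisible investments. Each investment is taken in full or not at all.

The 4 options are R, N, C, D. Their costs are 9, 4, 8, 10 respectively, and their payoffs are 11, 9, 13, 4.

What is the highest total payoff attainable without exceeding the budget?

This is an integer program with binary decision variables.
Allowing fractional choices, the relaxed optimum would be about 25.7, but investments are indivisible.
R + N: cost 9 + 4 = 13 ≤ 15, payoff 11 + 9 = 20.
N + C: cost 4 + 8 = 12 ≤ 15, payoff 9 + 13 = 22.
C: cost 8 ≤ 15, payoff 13.
Best is N and C with total payoff 22.

22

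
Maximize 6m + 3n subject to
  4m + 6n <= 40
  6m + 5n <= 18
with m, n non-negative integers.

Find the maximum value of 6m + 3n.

18

(m,n)=(3,0) is feasible, giving 18.
(m,n)=(2,1) is feasible, giving 15.
(m,n)=(2,0) is feasible, giving 12.
No feasible integer point exceeds 18.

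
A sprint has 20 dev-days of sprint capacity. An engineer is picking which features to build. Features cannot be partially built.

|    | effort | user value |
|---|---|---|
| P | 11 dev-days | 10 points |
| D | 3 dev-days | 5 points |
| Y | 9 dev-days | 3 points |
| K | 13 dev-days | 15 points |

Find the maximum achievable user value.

This is a 0-1 knapsack instance.
Allowing fractional choices, the relaxed optimum would be about 23.6, but features are indivisible.
D + K: effort 3 + 13 = 16 ≤ 20, user value 5 + 15 = 20.
P + D: effort 11 + 3 = 14 ≤ 20, user value 10 + 5 = 15.
K: effort 13 ≤ 20, user value 15.
Best is D and K with total user value 20.

20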